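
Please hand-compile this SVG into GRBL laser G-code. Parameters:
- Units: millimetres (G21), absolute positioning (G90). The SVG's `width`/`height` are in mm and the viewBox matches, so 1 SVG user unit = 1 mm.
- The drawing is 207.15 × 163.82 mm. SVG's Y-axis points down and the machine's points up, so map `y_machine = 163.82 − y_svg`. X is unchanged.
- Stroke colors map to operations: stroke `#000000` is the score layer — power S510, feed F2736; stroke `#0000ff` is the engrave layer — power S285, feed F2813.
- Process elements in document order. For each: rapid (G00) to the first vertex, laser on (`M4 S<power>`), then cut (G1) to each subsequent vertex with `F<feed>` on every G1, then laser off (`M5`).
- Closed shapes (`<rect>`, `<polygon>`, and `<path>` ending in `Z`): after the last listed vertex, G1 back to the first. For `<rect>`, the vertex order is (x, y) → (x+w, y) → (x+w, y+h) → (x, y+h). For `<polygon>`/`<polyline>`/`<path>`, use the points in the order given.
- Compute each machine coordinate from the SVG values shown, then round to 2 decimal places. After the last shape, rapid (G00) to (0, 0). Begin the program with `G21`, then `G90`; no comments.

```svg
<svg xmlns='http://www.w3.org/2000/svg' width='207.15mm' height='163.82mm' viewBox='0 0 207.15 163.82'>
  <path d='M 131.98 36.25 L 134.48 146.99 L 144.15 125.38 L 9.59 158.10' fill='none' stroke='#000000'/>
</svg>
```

G21
G90
G00 X131.98 Y127.57
M4 S510
G1 X134.48 Y16.83 F2736
G1 X144.15 Y38.44 F2736
G1 X9.59 Y5.72 F2736
M5
G00 X0.00 Y0.00

Since the viewBox matches the mm dimensions, user units are millimetres directly. The only transform is the Y-flip y_m = 163.82 − y_svg.

Shape 1 is a open polyline drawn with `<path>`. Its stroke #000000 means score at S510, F2736. After flipping Y the toolpath is (131.98,127.57) → (134.48,16.83) → (144.15,38.44) → (9.59,5.72).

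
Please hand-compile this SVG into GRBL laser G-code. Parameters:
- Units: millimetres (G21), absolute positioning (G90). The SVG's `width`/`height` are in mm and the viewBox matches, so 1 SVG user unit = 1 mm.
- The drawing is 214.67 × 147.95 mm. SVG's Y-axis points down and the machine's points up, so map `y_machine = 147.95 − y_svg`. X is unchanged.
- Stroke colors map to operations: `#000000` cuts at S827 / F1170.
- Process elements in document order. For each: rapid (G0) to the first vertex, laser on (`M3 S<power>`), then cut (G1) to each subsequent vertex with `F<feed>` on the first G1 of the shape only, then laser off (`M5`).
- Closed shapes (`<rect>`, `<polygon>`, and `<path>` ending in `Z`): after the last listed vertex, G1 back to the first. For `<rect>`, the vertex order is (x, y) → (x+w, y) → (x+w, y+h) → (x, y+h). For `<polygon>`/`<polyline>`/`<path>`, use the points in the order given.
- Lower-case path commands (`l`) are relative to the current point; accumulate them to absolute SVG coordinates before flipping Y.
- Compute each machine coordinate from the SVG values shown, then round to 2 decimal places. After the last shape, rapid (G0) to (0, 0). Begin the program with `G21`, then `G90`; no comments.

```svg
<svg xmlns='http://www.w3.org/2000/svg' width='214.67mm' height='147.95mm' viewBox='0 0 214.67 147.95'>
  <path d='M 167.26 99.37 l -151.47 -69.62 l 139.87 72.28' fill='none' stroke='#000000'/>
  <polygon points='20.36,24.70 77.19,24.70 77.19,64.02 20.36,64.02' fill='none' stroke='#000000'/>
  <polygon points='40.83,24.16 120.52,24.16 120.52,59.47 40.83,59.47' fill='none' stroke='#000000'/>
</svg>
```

G21
G90
G0 X167.26 Y48.58
M3 S827
G1 X15.79 Y118.20 F1170
G1 X155.66 Y45.92
M5
G0 X20.36 Y123.25
M3 S827
G1 X77.19 Y123.25 F1170
G1 X77.19 Y83.93
G1 X20.36 Y83.93
G1 X20.36 Y123.25
M5
G0 X40.83 Y123.79
M3 S827
G1 X120.52 Y123.79 F1170
G1 X120.52 Y88.48
G1 X40.83 Y88.48
G1 X40.83 Y123.79
M5
G0 X0.00 Y0.00

1 u = 1 mm; y_m = 147.95 − y.

[1] `<path>` open polyline, #000000→cut S827 F1170: (167.26,48.58) → (15.79,118.20) → (155.66,45.92)

[2] `<polygon>` rectangle, #000000→cut S827 F1170: (20.36,123.25) → (77.19,123.25) → (77.19,83.93) → (20.36,83.93) → (20.36,123.25) (closed)

[3] `<polygon>` rectangle, #000000→cut S827 F1170: (40.83,123.79) → (120.52,123.79) → (120.52,88.48) → (40.83,88.48) → (40.83,123.79) (closed)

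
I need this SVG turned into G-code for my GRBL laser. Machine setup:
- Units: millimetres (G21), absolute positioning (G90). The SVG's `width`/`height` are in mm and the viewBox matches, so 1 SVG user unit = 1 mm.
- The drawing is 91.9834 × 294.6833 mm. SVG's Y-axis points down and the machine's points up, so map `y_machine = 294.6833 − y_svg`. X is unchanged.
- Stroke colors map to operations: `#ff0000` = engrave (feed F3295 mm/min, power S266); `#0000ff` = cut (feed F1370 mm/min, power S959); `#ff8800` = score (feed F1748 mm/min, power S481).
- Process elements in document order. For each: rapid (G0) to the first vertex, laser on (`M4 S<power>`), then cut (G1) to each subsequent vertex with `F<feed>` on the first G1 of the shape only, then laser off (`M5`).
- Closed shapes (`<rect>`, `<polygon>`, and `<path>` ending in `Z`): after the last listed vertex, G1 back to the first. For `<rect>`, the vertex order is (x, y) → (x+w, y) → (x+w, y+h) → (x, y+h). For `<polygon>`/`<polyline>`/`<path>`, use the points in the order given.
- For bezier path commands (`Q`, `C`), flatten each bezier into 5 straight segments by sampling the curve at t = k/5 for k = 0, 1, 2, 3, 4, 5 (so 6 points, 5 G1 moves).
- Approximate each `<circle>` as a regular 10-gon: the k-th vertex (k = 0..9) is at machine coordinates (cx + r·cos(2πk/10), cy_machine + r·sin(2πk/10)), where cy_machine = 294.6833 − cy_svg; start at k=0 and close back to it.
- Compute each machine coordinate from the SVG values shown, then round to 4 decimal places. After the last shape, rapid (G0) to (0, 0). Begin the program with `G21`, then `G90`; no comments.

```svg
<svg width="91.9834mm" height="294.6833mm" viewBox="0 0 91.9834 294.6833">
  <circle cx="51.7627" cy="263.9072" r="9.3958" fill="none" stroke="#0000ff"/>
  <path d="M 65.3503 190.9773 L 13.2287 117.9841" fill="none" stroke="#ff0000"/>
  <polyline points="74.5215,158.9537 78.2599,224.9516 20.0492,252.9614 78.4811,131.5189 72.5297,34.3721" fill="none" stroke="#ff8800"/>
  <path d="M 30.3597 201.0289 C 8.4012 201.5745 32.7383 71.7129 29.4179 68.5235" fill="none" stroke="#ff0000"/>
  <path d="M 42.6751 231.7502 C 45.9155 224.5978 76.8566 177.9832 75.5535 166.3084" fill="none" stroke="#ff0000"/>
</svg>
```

viewBox `0 0 91.9834 294.6833` with mm width/height → 1 unit = 1 mm. Flip: y_m = 294.6833 − y_svg.

**Shape 1** — `<circle>` circle, stroke `#0000ff` → cut (S959, F1370). Machine vertices: (61.1585,30.7761) → (59.3641,36.2988) → (54.6662,39.7120) → (48.8592,39.7120) → (44.1613,36.2988) → (42.3669,30.7761) → (44.1613,25.2534) → (48.8592,21.8402) → (54.6662,21.8402) → (59.3641,25.2534) → (61.1585,30.7761). Closed: final G1 returns to the first vertex.

**Shape 2** — `<path>` line segment, stroke `#ff0000` → engrave (S266, F3295). Machine vertices: (65.3503,103.7060) → (13.2287,176.6992). Open path.

**Shape 3** — `<polyline>` open polyline, stroke `#ff8800` → score (S481, F1748). Machine vertices: (74.5215,135.7296) → (78.2599,69.7317) → (20.0492,41.7219) → (78.4811,163.1644) → (72.5297,260.3112). Open path.

**Shape 4** — `<path>` cubic bezier, stroke `#ff0000` → engrave (S266, F3295). Control points (SVG): P0=(30.3597,201.0289), P1=(8.4012,201.5745), P2=(32.7383,71.7129), P3=(29.4179,68.5235); sampled at t=k/5. Machine vertices: (30.3597,93.6544) → (22.1484,106.9193) → (21.4984,139.1421) → (24.8598,177.9829) → (28.6829,211.1021) → (29.4179,226.1598). Open path.

**Shape 5** — `<path>` cubic bezier, stroke `#ff0000` → engrave (S266, F3295). Control points (SVG): P0=(42.6751,231.7502), P1=(45.9155,224.5978), P2=(76.8566,177.9832), P3=(75.5535,166.3084); sampled at t=k/5. Machine vertices: (42.6751,62.9331) → (47.4639,71.3648) → (56.0234,85.6961) → (65.4765,102.3558) → (72.9456,117.7725) → (75.5535,128.3749). Open path.

G21
G90
G0 X61.1585 Y30.7761
M4 S959
G1 X59.3641 Y36.2988 F1370
G1 X54.6662 Y39.7120
G1 X48.8592 Y39.7120
G1 X44.1613 Y36.2988
G1 X42.3669 Y30.7761
G1 X44.1613 Y25.2534
G1 X48.8592 Y21.8402
G1 X54.6662 Y21.8402
G1 X59.3641 Y25.2534
G1 X61.1585 Y30.7761
M5
G0 X65.3503 Y103.7060
M4 S266
G1 X13.2287 Y176.6992 F3295
M5
G0 X74.5215 Y135.7296
M4 S481
G1 X78.2599 Y69.7317 F1748
G1 X20.0492 Y41.7219
G1 X78.4811 Y163.1644
G1 X72.5297 Y260.3112
M5
G0 X30.3597 Y93.6544
M4 S266
G1 X22.1484 Y106.9193 F3295
G1 X21.4984 Y139.1421
G1 X24.8598 Y177.9829
G1 X28.6829 Y211.1021
G1 X29.4179 Y226.1598
M5
G0 X42.6751 Y62.9331
M4 S266
G1 X47.4639 Y71.3648 F3295
G1 X56.0234 Y85.6961
G1 X65.4765 Y102.3558
G1 X72.9456 Y117.7725
G1 X75.5535 Y128.3749
M5
G0 X0.0000 Y0.0000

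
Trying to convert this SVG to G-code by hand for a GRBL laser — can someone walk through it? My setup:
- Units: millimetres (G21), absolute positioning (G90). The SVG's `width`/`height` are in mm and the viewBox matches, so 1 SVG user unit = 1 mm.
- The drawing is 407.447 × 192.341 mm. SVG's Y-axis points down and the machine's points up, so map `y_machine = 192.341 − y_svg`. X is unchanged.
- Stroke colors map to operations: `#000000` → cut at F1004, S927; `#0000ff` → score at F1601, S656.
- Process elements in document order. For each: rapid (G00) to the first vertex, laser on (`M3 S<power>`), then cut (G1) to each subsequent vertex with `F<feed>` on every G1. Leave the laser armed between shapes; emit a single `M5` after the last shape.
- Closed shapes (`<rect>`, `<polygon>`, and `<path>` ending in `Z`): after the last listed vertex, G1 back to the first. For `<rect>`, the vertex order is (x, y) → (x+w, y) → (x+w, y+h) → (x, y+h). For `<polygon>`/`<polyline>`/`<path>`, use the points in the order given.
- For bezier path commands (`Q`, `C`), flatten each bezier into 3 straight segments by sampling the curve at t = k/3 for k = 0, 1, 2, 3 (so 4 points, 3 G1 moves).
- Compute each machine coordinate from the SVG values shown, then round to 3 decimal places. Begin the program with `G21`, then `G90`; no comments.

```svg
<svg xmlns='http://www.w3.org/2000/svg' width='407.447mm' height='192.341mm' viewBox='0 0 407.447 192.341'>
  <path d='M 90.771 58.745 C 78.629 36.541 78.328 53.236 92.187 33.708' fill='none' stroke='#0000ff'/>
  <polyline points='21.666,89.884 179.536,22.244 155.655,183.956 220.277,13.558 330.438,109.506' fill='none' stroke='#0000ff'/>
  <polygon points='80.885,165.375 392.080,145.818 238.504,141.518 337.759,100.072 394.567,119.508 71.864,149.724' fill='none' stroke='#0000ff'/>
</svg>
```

G21
G90
G00 X90.771 Y133.596
M3 S656
G1 X82.662 Y145.616 F1601
G1 X82.962 Y148.397 F1601
G1 X92.187 Y158.633 F1601
G00 X21.666 Y102.457
M3 S656
G1 X179.536 Y170.097 F1601
G1 X155.655 Y8.385 F1601
G1 X220.277 Y178.783 F1601
G1 X330.438 Y82.835 F1601
G00 X80.885 Y26.966
M3 S656
G1 X392.080 Y46.523 F1601
G1 X238.504 Y50.823 F1601
G1 X337.759 Y92.269 F1601
G1 X394.567 Y72.833 F1601
G1 X71.864 Y42.617 F1601
G1 X80.885 Y26.966 F1601
M5

Since the viewBox matches the mm dimensions, user units are millimetres directly. The only transform is the Y-flip y_m = 192.341 − y_svg.

Shape 1 is a cubic bezier drawn with `<path>`. Its stroke #0000ff means score at S656, F1601. After flipping Y the toolpath is (90.771,133.596) → (82.662,145.616) → (82.962,148.397) → (92.187,158.633).

Shape 2 is a open polyline drawn with `<polyline>`. Its stroke #0000ff means score at S656, F1601. After flipping Y the toolpath is (21.666,102.457) → (179.536,170.097) → (155.655,8.385) → (220.277,178.783) → (330.438,82.835).

Shape 3 is a closed polygon drawn with `<polygon>`. Its stroke #0000ff means score at S656, F1601. After flipping Y the toolpath is (80.885,26.966) → (392.080,46.523) → (238.504,50.823) → (337.759,92.269) → (394.567,72.833) → (71.864,42.617) → (80.885,26.966), returning to the start.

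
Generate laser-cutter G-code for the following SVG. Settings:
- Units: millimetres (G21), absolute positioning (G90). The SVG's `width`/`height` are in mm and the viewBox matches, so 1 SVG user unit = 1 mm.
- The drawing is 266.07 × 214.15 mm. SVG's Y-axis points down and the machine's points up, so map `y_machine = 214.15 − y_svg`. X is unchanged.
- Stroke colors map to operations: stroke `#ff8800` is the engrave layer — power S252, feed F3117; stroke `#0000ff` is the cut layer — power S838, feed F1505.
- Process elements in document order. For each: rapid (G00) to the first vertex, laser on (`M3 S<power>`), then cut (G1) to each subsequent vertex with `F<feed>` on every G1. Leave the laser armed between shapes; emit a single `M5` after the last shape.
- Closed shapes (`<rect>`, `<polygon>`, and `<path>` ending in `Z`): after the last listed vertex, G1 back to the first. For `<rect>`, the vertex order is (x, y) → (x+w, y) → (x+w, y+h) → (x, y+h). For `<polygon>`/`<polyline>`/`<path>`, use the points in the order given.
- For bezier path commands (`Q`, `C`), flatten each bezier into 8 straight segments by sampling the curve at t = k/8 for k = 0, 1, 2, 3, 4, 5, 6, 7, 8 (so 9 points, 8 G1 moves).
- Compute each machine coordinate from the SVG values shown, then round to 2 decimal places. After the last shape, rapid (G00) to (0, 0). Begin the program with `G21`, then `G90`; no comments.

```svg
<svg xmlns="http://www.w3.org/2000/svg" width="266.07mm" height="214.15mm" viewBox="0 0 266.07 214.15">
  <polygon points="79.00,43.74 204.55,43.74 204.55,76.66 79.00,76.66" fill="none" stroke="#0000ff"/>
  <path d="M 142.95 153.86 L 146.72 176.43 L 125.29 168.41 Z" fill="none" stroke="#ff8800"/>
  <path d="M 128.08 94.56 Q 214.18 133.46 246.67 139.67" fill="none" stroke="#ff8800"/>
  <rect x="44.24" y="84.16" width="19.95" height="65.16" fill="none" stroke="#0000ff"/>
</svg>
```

viewBox `0 0 266.07 214.15` with mm width/height → 1 unit = 1 mm. Flip: y_m = 214.15 − y_svg.

**Shape 1** — `<polygon>` rectangle, stroke `#0000ff` → cut (S838, F1505). Machine vertices: (79.00,170.41) → (204.55,170.41) → (204.55,137.49) → (79.00,137.49) → (79.00,170.41). Closed: final G1 returns to the first vertex.

**Shape 2** — `<path>` regular polygon, stroke `#ff8800` → engrave (S252, F3117). Machine vertices: (142.95,60.29) → (146.72,37.72) → (125.29,45.74) → (142.95,60.29). Closed: final G1 returns to the first vertex.

**Shape 3** — `<path>` quadratic bezier, stroke `#ff8800` → engrave (S252, F3117). Control points (SVG): P0=(128.08,94.56), P1=(214.18,133.46), P2=(246.67,139.67); sampled at t=k/8. Machine vertices: (128.08,119.59) → (148.77,110.38) → (167.78,102.18) → (185.12,95.01) → (200.78,88.86) → (214.76,83.73) → (227.07,79.63) → (237.71,76.54) → (246.67,74.48). Open path.

**Shape 4** — `<rect>` rectangle, stroke `#0000ff` → cut (S838, F1505). Machine vertices: (44.24,129.99) → (64.19,129.99) → (64.19,64.83) → (44.24,64.83) → (44.24,129.99). Closed: final G1 returns to the first vertex.

G21
G90
G00 X79.00 Y170.41
M3 S838
G1 X204.55 Y170.41 F1505
G1 X204.55 Y137.49 F1505
G1 X79.00 Y137.49 F1505
G1 X79.00 Y170.41 F1505
G00 X142.95 Y60.29
M3 S252
G1 X146.72 Y37.72 F3117
G1 X125.29 Y45.74 F3117
G1 X142.95 Y60.29 F3117
G00 X128.08 Y119.59
M3 S252
G1 X148.77 Y110.38 F3117
G1 X167.78 Y102.18 F3117
G1 X185.12 Y95.01 F3117
G1 X200.78 Y88.86 F3117
G1 X214.76 Y83.73 F3117
G1 X227.07 Y79.63 F3117
G1 X237.71 Y76.54 F3117
G1 X246.67 Y74.48 F3117
G00 X44.24 Y129.99
M3 S838
G1 X64.19 Y129.99 F1505
G1 X64.19 Y64.83 F1505
G1 X44.24 Y64.83 F1505
G1 X44.24 Y129.99 F1505
M5
G00 X0.00 Y0.00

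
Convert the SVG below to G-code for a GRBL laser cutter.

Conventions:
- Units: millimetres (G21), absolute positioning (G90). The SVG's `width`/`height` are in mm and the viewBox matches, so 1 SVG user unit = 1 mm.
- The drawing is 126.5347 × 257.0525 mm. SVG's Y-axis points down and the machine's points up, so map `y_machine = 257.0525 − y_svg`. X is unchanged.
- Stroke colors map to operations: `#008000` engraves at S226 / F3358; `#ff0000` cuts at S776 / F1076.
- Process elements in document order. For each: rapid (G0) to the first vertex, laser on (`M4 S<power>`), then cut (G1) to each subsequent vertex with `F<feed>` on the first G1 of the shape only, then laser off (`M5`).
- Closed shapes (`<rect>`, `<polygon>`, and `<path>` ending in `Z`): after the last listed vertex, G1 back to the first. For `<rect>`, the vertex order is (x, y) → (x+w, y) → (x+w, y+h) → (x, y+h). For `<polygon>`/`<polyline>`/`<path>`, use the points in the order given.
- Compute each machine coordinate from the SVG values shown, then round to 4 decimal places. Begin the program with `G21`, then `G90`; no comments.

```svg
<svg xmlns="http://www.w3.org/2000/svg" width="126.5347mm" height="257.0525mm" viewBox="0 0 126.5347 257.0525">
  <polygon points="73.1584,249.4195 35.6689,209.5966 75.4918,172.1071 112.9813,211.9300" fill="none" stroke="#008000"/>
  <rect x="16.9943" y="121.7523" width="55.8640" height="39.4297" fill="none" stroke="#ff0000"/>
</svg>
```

G21
G90
G0 X73.1584 Y7.6330
M4 S226
G1 X35.6689 Y47.4559 F3358
G1 X75.4918 Y84.9454
G1 X112.9813 Y45.1225
G1 X73.1584 Y7.6330
M5
G0 X16.9943 Y135.3002
M4 S776
G1 X72.8583 Y135.3002 F1076
G1 X72.8583 Y95.8705
G1 X16.9943 Y95.8705
G1 X16.9943 Y135.3002
M5

Since the viewBox matches the mm dimensions, user units are millimetres directly. The only transform is the Y-flip y_m = 257.0525 − y_svg.

Shape 1 is a regular polygon drawn with `<polygon>`. Its stroke #008000 means engrave at S226, F3358. After flipping Y the toolpath is (73.1584,7.6330) → (35.6689,47.4559) → (75.4918,84.9454) → (112.9813,45.1225) → (73.1584,7.6330), returning to the start.

Shape 2 is a rectangle drawn with `<rect>`. Its stroke #ff0000 means cut at S776, F1076. After flipping Y the toolpath is (16.9943,135.3002) → (72.8583,135.3002) → (72.8583,95.8705) → (16.9943,95.8705) → (16.9943,135.3002), returning to the start.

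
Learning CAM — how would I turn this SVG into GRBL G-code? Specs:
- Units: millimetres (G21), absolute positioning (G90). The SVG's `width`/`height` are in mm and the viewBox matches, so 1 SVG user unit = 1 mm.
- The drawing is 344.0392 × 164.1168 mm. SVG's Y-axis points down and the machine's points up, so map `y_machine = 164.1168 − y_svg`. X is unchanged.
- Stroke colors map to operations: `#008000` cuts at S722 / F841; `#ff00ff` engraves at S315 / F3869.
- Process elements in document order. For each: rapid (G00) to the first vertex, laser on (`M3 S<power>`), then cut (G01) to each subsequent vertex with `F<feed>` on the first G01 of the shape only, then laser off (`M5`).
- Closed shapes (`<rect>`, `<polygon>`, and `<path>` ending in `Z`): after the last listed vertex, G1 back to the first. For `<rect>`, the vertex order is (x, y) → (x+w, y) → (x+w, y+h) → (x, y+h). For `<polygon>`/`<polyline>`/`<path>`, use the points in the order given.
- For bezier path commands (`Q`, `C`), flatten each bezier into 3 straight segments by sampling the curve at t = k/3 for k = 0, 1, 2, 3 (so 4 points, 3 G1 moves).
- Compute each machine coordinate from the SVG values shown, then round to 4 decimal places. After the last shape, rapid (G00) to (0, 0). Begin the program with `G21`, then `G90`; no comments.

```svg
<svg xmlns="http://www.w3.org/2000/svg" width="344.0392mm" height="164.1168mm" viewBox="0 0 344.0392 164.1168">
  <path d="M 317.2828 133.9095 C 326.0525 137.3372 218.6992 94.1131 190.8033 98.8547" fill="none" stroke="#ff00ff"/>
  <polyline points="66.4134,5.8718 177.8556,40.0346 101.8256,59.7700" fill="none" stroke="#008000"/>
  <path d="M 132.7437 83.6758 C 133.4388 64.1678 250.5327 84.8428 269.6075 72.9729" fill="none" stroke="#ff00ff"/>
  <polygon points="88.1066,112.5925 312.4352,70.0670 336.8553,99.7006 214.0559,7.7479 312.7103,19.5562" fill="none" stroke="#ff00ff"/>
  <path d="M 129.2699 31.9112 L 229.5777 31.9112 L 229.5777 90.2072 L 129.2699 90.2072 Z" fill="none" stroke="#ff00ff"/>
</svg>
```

viewBox `0 0 344.0392 164.1168` with mm width/height → 1 unit = 1 mm. Flip: y_m = 164.1168 − y_svg.

**Shape 1** — `<path>` cubic bezier, stroke `#ff00ff` → engrave (S315, F3869). Control points (SVG): P0=(317.2828,133.9095), P1=(326.0525,137.3372), P2=(218.6992,94.1131), P3=(190.8033,98.8547); sampled at t=k/3. Machine vertices: (317.2828,30.2073) → (294.5886,38.8258) → (237.9413,57.5195) → (190.8033,65.2621). Open path.

**Shape 2** — `<polyline>` open polyline, stroke `#008000` → cut (S722, F841). Machine vertices: (66.4134,158.2450) → (177.8556,124.0822) → (101.8256,104.3468). Open path.

**Shape 3** — `<path>` cubic bezier, stroke `#ff00ff` → engrave (S315, F3869). Control points (SVG): P0=(132.7437,83.6758), P1=(133.4388,64.1678), P2=(250.5327,84.8428), P3=(269.6075,72.9729); sampled at t=k/3. Machine vertices: (132.7437,80.4410) → (164.2970,89.2483) → (225.8011,87.4287) → (269.6075,91.1439). Open path.

**Shape 4** — `<polygon>` closed polygon, stroke `#ff00ff` → engrave (S315, F3869). Machine vertices: (88.1066,51.5243) → (312.4352,94.0498) → (336.8553,64.4162) → (214.0559,156.3689) → (312.7103,144.5606) → (88.1066,51.5243). Closed: final G1 returns to the first vertex.

**Shape 5** — `<path>` rectangle, stroke `#ff00ff` → engrave (S315, F3869). Machine vertices: (129.2699,132.2056) → (229.5777,132.2056) → (229.5777,73.9096) → (129.2699,73.9096) → (129.2699,132.2056). Closed: final G1 returns to the first vertex.

G21
G90
G00 X317.2828 Y30.2073
M3 S315
G01 X294.5886 Y38.8258 F3869
G01 X237.9413 Y57.5195
G01 X190.8033 Y65.2621
M5
G00 X66.4134 Y158.2450
M3 S722
G01 X177.8556 Y124.0822 F841
G01 X101.8256 Y104.3468
M5
G00 X132.7437 Y80.4410
M3 S315
G01 X164.2970 Y89.2483 F3869
G01 X225.8011 Y87.4287
G01 X269.6075 Y91.1439
M5
G00 X88.1066 Y51.5243
M3 S315
G01 X312.4352 Y94.0498 F3869
G01 X336.8553 Y64.4162
G01 X214.0559 Y156.3689
G01 X312.7103 Y144.5606
G01 X88.1066 Y51.5243
M5
G00 X129.2699 Y132.2056
M3 S315
G01 X229.5777 Y132.2056 F3869
G01 X229.5777 Y73.9096
G01 X129.2699 Y73.9096
G01 X129.2699 Y132.2056
M5
G00 X0.0000 Y0.0000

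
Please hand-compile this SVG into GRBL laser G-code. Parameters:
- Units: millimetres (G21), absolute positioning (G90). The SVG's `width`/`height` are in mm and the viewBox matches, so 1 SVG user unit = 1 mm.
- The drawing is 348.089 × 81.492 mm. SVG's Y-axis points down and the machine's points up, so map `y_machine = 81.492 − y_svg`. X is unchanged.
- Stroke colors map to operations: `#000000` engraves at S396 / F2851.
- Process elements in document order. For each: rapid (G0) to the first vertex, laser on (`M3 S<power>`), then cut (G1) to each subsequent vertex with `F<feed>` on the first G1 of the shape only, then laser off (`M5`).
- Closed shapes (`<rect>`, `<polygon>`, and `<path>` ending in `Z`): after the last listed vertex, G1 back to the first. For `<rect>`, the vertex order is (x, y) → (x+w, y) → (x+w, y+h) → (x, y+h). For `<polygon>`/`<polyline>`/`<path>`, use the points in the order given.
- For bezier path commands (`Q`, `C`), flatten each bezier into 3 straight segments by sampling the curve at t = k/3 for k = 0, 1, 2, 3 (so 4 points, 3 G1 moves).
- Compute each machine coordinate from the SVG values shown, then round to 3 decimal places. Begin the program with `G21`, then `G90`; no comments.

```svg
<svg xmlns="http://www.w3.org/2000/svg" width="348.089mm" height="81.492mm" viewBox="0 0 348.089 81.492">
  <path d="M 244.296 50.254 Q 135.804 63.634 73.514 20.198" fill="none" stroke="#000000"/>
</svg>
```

G21
G90
G0 X244.296 Y31.238
M3 S396
G1 X177.102 Y28.631 F2851
G1 X120.174 Y38.650
G1 X73.514 Y61.294
M5

1 u = 1 mm; y_m = 81.492 − y.

[1] `<path>` quadratic bezier, #000000→engrave S396 F2851: (244.296,31.238) → (177.102,28.631) → (120.174,38.650) → (73.514,61.294)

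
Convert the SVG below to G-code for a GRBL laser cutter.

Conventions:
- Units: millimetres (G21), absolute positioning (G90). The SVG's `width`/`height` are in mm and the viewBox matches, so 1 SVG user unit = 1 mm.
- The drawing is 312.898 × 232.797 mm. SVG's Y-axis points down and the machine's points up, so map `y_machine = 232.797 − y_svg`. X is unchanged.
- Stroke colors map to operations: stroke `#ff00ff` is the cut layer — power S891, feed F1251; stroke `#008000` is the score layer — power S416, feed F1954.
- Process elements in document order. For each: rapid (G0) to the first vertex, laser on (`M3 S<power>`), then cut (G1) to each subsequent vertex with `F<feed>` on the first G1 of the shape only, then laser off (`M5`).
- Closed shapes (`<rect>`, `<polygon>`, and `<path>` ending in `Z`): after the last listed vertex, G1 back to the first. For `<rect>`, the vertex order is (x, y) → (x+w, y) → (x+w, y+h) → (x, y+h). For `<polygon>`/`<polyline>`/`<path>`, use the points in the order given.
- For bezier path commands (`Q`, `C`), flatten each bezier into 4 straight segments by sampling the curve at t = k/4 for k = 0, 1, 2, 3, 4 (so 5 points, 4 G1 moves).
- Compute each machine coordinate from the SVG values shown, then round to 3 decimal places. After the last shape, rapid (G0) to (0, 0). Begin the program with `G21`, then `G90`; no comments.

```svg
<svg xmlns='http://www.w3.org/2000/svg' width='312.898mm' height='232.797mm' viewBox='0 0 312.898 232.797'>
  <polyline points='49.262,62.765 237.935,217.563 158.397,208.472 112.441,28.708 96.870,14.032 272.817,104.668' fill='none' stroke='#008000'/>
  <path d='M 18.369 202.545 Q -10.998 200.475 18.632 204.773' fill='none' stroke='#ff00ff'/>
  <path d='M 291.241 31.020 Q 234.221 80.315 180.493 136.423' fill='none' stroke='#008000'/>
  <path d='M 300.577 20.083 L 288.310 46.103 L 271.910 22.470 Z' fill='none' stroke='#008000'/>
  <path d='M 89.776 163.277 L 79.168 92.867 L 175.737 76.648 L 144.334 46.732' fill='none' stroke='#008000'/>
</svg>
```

G21
G90
G0 X49.262 Y170.032
M3 S416
G1 X237.935 Y15.234 F1954
G1 X158.397 Y24.325
G1 X112.441 Y204.089
G1 X96.870 Y218.765
G1 X272.817 Y128.129
M5
G0 X18.369 Y30.252
M3 S891
G1 X7.373 Y30.889 F1251
G1 X3.751 Y30.730
G1 X7.504 Y29.775
G1 X18.632 Y28.024
M5
G0 X291.241 Y201.777
M3 S416
G1 X262.937 Y176.704 F1954
G1 X235.044 Y150.779
G1 X207.563 Y124.002
G1 X180.493 Y96.374
M5
G0 X300.577 Y212.714
M3 S416
G1 X288.310 Y186.694 F1954
G1 X271.910 Y210.327
G1 X300.577 Y212.714
M5
G0 X89.776 Y69.520
M3 S416
G1 X79.168 Y139.930 F1954
G1 X175.737 Y156.149
G1 X144.334 Y186.065
M5
G0 X0.000 Y0.000

viewBox `0 0 312.898 232.797` with mm width/height → 1 unit = 1 mm. Flip: y_m = 232.797 − y_svg.

**Shape 1** — `<polyline>` open polyline, stroke `#008000` → score (S416, F1954). Machine vertices: (49.262,170.032) → (237.935,15.234) → (158.397,24.325) → (112.441,204.089) → (96.870,218.765) → (272.817,128.129). Open path.

**Shape 2** — `<path>` quadratic bezier, stroke `#ff00ff` → cut (S891, F1251). Control points (SVG): P0=(18.369,202.545), P1=(-10.998,200.475), P2=(18.632,204.773); sampled at t=k/4. Machine vertices: (18.369,30.252) → (7.373,30.889) → (3.751,30.730) → (7.504,29.775) → (18.632,28.024). Open path.

**Shape 3** — `<path>` quadratic bezier, stroke `#008000` → score (S416, F1954). Control points (SVG): P0=(291.241,31.020), P1=(234.221,80.315), P2=(180.493,136.423); sampled at t=k/4. Machine vertices: (291.241,201.777) → (262.937,176.704) → (235.044,150.779) → (207.563,124.002) → (180.493,96.374). Open path.

**Shape 4** — `<path>` regular polygon, stroke `#008000` → score (S416, F1954). Machine vertices: (300.577,212.714) → (288.310,186.694) → (271.910,210.327) → (300.577,212.714). Closed: final G1 returns to the first vertex.

**Shape 5** — `<path>` open polyline, stroke `#008000` → score (S416, F1954). Machine vertices: (89.776,69.520) → (79.168,139.930) → (175.737,156.149) → (144.334,186.065). Open path.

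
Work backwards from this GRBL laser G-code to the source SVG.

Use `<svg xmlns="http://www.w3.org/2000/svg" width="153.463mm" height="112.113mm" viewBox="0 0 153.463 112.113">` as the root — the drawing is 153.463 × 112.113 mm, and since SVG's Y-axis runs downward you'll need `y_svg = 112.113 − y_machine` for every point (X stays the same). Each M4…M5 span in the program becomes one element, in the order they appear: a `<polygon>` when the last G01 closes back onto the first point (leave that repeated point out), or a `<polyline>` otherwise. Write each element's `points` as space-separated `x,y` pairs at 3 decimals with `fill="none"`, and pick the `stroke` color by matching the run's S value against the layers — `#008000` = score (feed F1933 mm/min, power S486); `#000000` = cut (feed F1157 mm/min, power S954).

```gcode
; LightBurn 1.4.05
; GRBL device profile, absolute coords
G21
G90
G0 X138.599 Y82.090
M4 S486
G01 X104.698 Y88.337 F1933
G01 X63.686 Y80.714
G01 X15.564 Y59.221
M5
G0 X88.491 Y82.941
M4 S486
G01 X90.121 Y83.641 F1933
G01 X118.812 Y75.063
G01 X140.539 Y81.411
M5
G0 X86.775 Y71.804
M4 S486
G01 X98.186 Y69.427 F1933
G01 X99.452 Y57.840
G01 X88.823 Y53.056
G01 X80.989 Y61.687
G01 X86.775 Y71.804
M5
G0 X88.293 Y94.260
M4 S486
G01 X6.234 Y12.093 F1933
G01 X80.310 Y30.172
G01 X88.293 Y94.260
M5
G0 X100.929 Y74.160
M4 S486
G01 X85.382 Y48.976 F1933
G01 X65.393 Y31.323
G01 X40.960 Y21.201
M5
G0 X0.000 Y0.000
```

y_svg = 112.113 − y_m. Every run uses S486, so all elements get stroke `#008000` (score).

[1] open run; points: 138.599,30.023 104.698,23.776 63.686,31.399 15.564,52.892

[2] open run; points: 88.491,29.172 90.121,28.472 118.812,37.050 140.539,30.702

[3] closed run; points: 86.775,40.309 98.186,42.686 99.452,54.273 88.823,59.057 80.989,50.426

[4] closed run; points: 88.293,17.853 6.234,100.020 80.310,81.941

[5] open run; points: 100.929,37.953 85.382,63.137 65.393,80.790 40.960,90.912

<svg xmlns="http://www.w3.org/2000/svg" width="153.463mm" height="112.113mm" viewBox="0 0 153.463 112.113">
  <polyline points="138.599,30.023 104.698,23.776 63.686,31.399 15.564,52.892" fill="none" stroke="#008000"/>
  <polyline points="88.491,29.172 90.121,28.472 118.812,37.050 140.539,30.702" fill="none" stroke="#008000"/>
  <polygon points="86.775,40.309 98.186,42.686 99.452,54.273 88.823,59.057 80.989,50.426" fill="none" stroke="#008000"/>
  <polygon points="88.293,17.853 6.234,100.020 80.310,81.941" fill="none" stroke="#008000"/>
  <polyline points="100.929,37.953 85.382,63.137 65.393,80.790 40.960,90.912" fill="none" stroke="#008000"/>
</svg>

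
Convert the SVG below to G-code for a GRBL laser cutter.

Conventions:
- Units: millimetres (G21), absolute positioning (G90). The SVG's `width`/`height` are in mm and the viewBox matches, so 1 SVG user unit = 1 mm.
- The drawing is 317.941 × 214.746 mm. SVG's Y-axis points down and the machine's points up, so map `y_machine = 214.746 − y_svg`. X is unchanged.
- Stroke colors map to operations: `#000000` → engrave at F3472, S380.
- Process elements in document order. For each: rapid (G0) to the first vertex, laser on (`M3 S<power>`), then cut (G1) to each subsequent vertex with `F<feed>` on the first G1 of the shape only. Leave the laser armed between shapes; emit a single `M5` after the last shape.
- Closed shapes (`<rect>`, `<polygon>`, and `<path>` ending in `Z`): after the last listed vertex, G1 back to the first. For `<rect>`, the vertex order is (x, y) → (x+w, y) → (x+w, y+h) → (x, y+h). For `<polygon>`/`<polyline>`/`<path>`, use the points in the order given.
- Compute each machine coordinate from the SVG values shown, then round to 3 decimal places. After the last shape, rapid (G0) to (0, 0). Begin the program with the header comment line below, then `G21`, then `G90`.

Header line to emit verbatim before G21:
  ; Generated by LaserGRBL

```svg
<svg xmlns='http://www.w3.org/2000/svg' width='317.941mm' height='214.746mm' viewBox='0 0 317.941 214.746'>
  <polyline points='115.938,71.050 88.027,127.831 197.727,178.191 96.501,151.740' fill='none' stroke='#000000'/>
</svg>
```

viewBox `0 0 317.941 214.746` with mm width/height → 1 unit = 1 mm. Flip: y_m = 214.746 − y_svg.

**Shape 1** — `<polyline>` open polyline, stroke `#000000` → engrave (S380, F3472). Machine vertices: (115.938,143.696) → (88.027,86.915) → (197.727,36.555) → (96.501,63.006). Open path.

; Generated by LaserGRBL
G21
G90
G0 X115.938 Y143.696
M3 S380
G1 X88.027 Y86.915 F3472
G1 X197.727 Y36.555
G1 X96.501 Y63.006
M5
G0 X0.000 Y0.000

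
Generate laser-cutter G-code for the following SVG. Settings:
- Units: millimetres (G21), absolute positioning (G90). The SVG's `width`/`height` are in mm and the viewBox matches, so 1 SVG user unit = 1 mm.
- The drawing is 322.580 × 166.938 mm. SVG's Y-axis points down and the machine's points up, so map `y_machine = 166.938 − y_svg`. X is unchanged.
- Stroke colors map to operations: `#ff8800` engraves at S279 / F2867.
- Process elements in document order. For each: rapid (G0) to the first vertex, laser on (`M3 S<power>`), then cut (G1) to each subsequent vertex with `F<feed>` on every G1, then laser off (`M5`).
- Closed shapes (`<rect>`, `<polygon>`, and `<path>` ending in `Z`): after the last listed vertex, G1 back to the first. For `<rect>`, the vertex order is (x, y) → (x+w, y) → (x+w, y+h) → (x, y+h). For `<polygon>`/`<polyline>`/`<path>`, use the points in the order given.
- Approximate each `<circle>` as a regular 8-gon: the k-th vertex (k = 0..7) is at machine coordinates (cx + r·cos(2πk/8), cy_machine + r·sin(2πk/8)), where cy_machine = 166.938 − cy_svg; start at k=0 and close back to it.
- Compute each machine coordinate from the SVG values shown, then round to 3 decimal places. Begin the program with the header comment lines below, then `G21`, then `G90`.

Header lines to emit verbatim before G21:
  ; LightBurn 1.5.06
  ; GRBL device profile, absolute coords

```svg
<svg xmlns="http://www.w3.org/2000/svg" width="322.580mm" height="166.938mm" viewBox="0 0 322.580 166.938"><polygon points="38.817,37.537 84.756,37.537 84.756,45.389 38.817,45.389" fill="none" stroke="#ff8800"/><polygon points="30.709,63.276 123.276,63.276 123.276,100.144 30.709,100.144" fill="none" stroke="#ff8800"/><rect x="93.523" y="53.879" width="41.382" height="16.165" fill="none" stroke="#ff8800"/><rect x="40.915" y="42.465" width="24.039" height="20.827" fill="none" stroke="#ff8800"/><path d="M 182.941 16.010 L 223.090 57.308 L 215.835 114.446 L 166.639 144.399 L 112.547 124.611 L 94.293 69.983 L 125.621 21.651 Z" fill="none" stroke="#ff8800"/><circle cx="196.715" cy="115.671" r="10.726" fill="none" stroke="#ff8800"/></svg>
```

; LightBurn 1.5.06
; GRBL device profile, absolute coords
G21
G90
G0 X38.817 Y129.401
M3 S279
G1 X84.756 Y129.401 F2867
G1 X84.756 Y121.549 F2867
G1 X38.817 Y121.549 F2867
G1 X38.817 Y129.401 F2867
M5
G0 X30.709 Y103.662
M3 S279
G1 X123.276 Y103.662 F2867
G1 X123.276 Y66.794 F2867
G1 X30.709 Y66.794 F2867
G1 X30.709 Y103.662 F2867
M5
G0 X93.523 Y113.059
M3 S279
G1 X134.905 Y113.059 F2867
G1 X134.905 Y96.894 F2867
G1 X93.523 Y96.894 F2867
G1 X93.523 Y113.059 F2867
M5
G0 X40.915 Y124.473
M3 S279
G1 X64.954 Y124.473 F2867
G1 X64.954 Y103.646 F2867
G1 X40.915 Y103.646 F2867
G1 X40.915 Y124.473 F2867
M5
G0 X182.941 Y150.928
M3 S279
G1 X223.090 Y109.630 F2867
G1 X215.835 Y52.492 F2867
G1 X166.639 Y22.539 F2867
G1 X112.547 Y42.327 F2867
G1 X94.293 Y96.955 F2867
G1 X125.621 Y145.287 F2867
G1 X182.941 Y150.928 F2867
M5
G0 X207.441 Y51.267
M3 S279
G1 X204.299 Y58.851 F2867
G1 X196.715 Y61.993 F2867
G1 X189.131 Y58.851 F2867
G1 X185.989 Y51.267 F2867
G1 X189.131 Y43.683 F2867
G1 X196.715 Y40.541 F2867
G1 X204.299 Y43.683 F2867
G1 X207.441 Y51.267 F2867
M5

Since the viewBox matches the mm dimensions, user units are millimetres directly. The only transform is the Y-flip y_m = 166.938 − y_svg.

Shape 1 is a rectangle drawn with `<polygon>`. Its stroke #ff8800 means engrave at S279, F2867. After flipping Y the toolpath is (38.817,129.401) → (84.756,129.401) → (84.756,121.549) → (38.817,121.549) → (38.817,129.401), returning to the start.

Shape 2 is a rectangle drawn with `<polygon>`. Its stroke #ff8800 means engrave at S279, F2867. After flipping Y the toolpath is (30.709,103.662) → (123.276,103.662) → (123.276,66.794) → (30.709,66.794) → (30.709,103.662), returning to the start.

Shape 3 is a rectangle drawn with `<rect>`. Its stroke #ff8800 means engrave at S279, F2867. After flipping Y the toolpath is (93.523,113.059) → (134.905,113.059) → (134.905,96.894) → (93.523,96.894) → (93.523,113.059), returning to the start.

Shape 4 is a rectangle drawn with `<rect>`. Its stroke #ff8800 means engrave at S279, F2867. After flipping Y the toolpath is (40.915,124.473) → (64.954,124.473) → (64.954,103.646) → (40.915,103.646) → (40.915,124.473), returning to the start.

Shape 5 is a regular polygon drawn with `<path>`. Its stroke #ff8800 means engrave at S279, F2867. After flipping Y the toolpath is (182.941,150.928) → (223.090,109.630) → (215.835,52.492) → (166.639,22.539) → (112.547,42.327) → (94.293,96.955) → (125.621,145.287) → (182.941,150.928), returning to the start.

Shape 6 is a circle drawn with `<circle>`. Its stroke #ff8800 means engrave at S279, F2867. After flipping Y the toolpath is (207.441,51.267) → (204.299,58.851) → (196.715,61.993) → (189.131,58.851) → (185.989,51.267) → (189.131,43.683) → (196.715,40.541) → (204.299,43.683) → (207.441,51.267), returning to the start.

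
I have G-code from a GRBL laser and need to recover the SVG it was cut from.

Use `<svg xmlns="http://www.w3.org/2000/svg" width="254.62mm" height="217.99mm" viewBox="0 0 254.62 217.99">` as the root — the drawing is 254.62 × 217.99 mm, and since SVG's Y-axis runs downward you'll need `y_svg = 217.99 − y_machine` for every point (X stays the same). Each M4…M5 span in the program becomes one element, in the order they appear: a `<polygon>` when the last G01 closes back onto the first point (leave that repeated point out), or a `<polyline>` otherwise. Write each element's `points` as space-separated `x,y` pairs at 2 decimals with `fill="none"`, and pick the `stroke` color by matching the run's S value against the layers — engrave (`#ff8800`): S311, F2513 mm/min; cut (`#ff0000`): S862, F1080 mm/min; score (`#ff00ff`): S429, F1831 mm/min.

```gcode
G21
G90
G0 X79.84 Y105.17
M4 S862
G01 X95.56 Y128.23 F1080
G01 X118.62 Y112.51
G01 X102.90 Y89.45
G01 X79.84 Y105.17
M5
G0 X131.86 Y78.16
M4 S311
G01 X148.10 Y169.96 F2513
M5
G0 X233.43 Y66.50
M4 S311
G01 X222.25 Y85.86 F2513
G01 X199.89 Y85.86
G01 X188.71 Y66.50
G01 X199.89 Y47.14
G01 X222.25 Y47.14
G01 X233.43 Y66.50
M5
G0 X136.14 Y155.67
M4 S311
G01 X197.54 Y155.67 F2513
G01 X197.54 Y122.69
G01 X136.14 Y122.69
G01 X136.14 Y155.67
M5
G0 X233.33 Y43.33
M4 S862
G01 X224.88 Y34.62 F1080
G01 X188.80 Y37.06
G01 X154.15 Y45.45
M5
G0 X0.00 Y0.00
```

<svg xmlns="http://www.w3.org/2000/svg" width="254.62mm" height="217.99mm" viewBox="0 0 254.62 217.99">
  <polygon points="79.84,112.82 95.56,89.76 118.62,105.48 102.90,128.54" fill="none" stroke="#ff0000"/>
  <polyline points="131.86,139.83 148.10,48.03" fill="none" stroke="#ff8800"/>
  <polygon points="233.43,151.49 222.25,132.13 199.89,132.13 188.71,151.49 199.89,170.85 222.25,170.85" fill="none" stroke="#ff8800"/>
  <polygon points="136.14,62.32 197.54,62.32 197.54,95.30 136.14,95.30" fill="none" stroke="#ff8800"/>
  <polyline points="233.33,174.66 224.88,183.37 188.80,180.93 154.15,172.54" fill="none" stroke="#ff0000"/>
</svg>

y_svg = 217.99 − y_m.

[1] S862→`#ff0000` (cut); closed run; points: 79.84,112.82 95.56,89.76 118.62,105.48 102.90,128.54

[2] S311→`#ff8800` (engrave); open run; points: 131.86,139.83 148.10,48.03

[3] S311→`#ff8800` (engrave); closed run; points: 233.43,151.49 222.25,132.13 199.89,132.13 188.71,151.49 199.89,170.85 222.25,170.85

[4] S311→`#ff8800` (engrave); closed run; points: 136.14,62.32 197.54,62.32 197.54,95.30 136.14,95.30

[5] S862→`#ff0000` (cut); open run; points: 233.33,174.66 224.88,183.37 188.80,180.93 154.15,172.54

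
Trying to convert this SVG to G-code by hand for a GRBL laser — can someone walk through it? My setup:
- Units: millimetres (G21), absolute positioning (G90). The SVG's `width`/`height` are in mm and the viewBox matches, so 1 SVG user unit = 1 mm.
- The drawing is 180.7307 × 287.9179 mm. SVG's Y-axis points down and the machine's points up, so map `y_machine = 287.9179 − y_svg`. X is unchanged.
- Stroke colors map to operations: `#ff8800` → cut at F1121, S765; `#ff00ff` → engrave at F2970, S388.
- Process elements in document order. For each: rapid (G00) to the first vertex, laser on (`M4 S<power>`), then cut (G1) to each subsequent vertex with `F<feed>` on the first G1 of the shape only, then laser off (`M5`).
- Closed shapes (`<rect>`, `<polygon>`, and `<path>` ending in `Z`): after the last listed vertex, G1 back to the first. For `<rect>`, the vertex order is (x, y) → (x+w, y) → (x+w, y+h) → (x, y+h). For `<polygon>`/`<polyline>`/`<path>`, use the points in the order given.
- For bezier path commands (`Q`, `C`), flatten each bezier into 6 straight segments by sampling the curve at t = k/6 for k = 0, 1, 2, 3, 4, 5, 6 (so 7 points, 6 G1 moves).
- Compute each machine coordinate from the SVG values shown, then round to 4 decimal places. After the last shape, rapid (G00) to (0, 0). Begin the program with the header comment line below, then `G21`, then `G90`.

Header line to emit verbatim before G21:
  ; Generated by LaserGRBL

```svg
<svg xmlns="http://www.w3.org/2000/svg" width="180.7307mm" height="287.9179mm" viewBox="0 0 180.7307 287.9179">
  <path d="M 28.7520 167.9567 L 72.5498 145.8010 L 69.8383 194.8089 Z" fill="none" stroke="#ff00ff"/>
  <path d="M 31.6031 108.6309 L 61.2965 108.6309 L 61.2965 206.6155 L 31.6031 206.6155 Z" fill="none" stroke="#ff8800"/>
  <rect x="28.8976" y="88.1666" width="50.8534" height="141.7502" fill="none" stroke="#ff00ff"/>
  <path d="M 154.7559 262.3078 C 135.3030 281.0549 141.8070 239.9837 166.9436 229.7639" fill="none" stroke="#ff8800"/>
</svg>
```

; Generated by LaserGRBL
G21
G90
G00 X28.7520 Y119.9612
M4 S388
G1 X72.5498 Y142.1169 F2970
G1 X69.8383 Y93.1090
G1 X28.7520 Y119.9612
M5
G00 X31.6031 Y179.2870
M4 S765
G1 X61.2965 Y179.2870 F1121
G1 X61.2965 Y81.3024
G1 X31.6031 Y81.3024
G1 X31.6031 Y179.2870
M5
G00 X28.8976 Y199.7513
M4 S388
G1 X79.7510 Y199.7513 F2970
G1 X79.7510 Y58.0011
G1 X28.8976 Y58.0011
G1 X28.8976 Y199.7513
M5
G00 X154.7559 Y25.6101
M4 S765
G1 X147.1586 Y20.8016 F1121
G1 X143.6840 Y23.4443
G1 X144.1287 Y31.0195
G1 X148.2891 Y41.0085
G1 X155.9619 Y50.8929
G1 X166.9436 Y58.1540
M5
G00 X0.0000 Y0.0000

1 u = 1 mm; y_m = 287.9179 − y.

[1] `<path>` regular polygon, #ff00ff→engrave S388 F2970: (28.7520,119.9612) → (72.5498,142.1169) → (69.8383,93.1090) → (28.7520,119.9612) (closed)

[2] `<path>` rectangle, #ff8800→cut S765 F1121: (31.6031,179.2870) → (61.2965,179.2870) → (61.2965,81.3024) → (31.6031,81.3024) → (31.6031,179.2870) (closed)

[3] `<rect>` rectangle, #ff00ff→engrave S388 F2970: (28.8976,199.7513) → (79.7510,199.7513) → (79.7510,58.0011) → (28.8976,58.0011) → (28.8976,199.7513) (closed)

[4] `<path>` cubic bezier, #ff8800→cut S765 F1121: (154.7559,25.6101) → (147.1586,20.8016) → (143.6840,23.4443) → (144.1287,31.0195) → (148.2891,41.0085) → (155.9619,50.8929) → (166.9436,58.1540)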